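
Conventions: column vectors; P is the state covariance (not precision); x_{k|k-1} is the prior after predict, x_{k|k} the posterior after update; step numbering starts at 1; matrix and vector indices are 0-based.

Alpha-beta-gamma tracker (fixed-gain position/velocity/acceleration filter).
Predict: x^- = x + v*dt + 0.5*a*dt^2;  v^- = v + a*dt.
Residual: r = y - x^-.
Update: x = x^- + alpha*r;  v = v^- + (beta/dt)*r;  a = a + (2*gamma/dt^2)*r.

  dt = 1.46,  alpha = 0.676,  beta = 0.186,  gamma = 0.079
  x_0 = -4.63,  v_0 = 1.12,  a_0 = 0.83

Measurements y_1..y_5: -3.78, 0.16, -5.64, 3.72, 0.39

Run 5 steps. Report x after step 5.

step 1: x_pred=-2.1102  r=-1.6698  x^+=-3.2390  v^+=2.1191  a^+=0.7062
step 2: x_pred=0.6076  r=-0.4476  x^+=0.3050  v^+=3.0931  a^+=0.6731
step 3: x_pred=5.5383  r=-11.1783  x^+=-2.0182  v^+=2.6517  a^+=-0.1555
step 4: x_pred=1.6875  r=2.0325  x^+=3.0615  v^+=2.6836  a^+=-0.0049
step 5: x_pred=6.9743  r=-6.5843  x^+=2.5233  v^+=1.8377  a^+=-0.4929

x_post = 2.5233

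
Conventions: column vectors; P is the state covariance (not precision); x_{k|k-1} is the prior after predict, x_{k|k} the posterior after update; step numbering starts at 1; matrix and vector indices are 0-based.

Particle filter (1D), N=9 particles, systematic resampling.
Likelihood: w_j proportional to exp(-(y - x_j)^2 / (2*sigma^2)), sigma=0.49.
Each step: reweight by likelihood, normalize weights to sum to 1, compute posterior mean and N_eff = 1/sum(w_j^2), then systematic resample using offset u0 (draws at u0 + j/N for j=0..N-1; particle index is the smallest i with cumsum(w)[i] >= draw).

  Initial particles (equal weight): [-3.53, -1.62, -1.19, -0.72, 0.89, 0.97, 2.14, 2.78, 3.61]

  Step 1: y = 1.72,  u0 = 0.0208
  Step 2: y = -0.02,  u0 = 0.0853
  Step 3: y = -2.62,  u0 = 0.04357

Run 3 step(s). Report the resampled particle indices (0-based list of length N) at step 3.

step 1: w=[0.0000, 0.0000, 0.0000, 0.0000, 0.1781, 0.2317, 0.5178, 0.0720, 0.0004]  mean=1.6930  Neff=2.7882  idx=[4, 4, 5, 5, 6, 6, 6, 6, 6]
step 2: w=[0.2891, 0.2891, 0.2107, 0.2107, 0.0001, 0.0001, 0.0001, 0.0001, 0.0001]  mean=0.9243  Neff=3.9076  idx=[0, 0, 1, 1, 1, 2, 2, 3, 3]
step 3: w=[0.1606, 0.1606, 0.1606, 0.1606, 0.1606, 0.0492, 0.0492, 0.0492, 0.0492]  mean=0.9057  Neff=7.2101  idx=[0, 0, 1, 2, 3, 3, 4, 5, 7]

resampled_idx = [0, 0, 1, 2, 3, 3, 4, 5, 7]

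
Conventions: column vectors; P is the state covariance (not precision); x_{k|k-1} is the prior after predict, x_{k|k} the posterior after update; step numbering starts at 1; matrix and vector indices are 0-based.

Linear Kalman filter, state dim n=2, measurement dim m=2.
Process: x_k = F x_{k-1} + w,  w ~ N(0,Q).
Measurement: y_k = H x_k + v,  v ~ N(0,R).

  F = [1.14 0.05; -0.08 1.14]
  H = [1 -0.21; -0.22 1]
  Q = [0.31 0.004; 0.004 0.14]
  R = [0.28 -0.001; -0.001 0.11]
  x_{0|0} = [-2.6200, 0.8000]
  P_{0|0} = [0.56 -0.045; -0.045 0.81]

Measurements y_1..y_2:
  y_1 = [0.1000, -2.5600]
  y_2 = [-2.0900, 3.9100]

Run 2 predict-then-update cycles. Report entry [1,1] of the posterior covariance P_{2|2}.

P_post[1,1] = 0.0895

step 1: x^-=[-2.9468, 1.1216]  P^-=[1.0347 -0.0592; -0.0592 1.2045]  S=[1.3927 -0.5435; -0.5435 1.3906]  K=[0.7922 0.1034; 0.1387 0.9297]  nu=[3.2823, -4.3299]  x^+=[-0.7940, -2.4488]  P^+=[0.2348 0.0622; 0.0622 0.1158]
step 2: x^-=[-1.0277, -2.7281]  P^-=[0.6225 0.0698; 0.0698 0.2807]  S=[0.8856 -0.1239; -0.1239 0.3901]  K=[0.6931 0.0480; 0.1124 0.7158]  nu=[-1.6352, 6.4120]  x^+=[-1.8536, 1.6780]  P^+=[0.2044 0.0496; 0.0496 0.0895]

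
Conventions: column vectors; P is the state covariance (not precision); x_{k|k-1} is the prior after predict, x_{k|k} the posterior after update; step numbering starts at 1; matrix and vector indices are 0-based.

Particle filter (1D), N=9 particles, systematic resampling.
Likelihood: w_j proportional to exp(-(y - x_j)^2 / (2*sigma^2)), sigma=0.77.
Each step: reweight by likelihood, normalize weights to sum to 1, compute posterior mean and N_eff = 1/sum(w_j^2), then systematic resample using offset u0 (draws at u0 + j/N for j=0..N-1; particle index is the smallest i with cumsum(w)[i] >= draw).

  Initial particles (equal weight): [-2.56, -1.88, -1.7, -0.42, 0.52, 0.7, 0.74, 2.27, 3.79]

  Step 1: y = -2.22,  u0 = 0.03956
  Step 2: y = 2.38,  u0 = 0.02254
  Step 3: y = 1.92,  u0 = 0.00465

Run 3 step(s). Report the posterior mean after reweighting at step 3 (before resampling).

step 1: w=[0.3387, 0.3387, 0.2972, 0.0243, 0.0007, 0.0003, 0.0002, 0.0000, 0.0000]  mean=-2.0184  Neff=3.1416  idx=[0, 0, 0, 1, 1, 1, 2, 2, 2]
step 2: w=[0.0004, 0.0004, 0.0004, 0.0732, 0.0732, 0.0732, 0.2597, 0.2597, 0.2597]  mean=-1.7405  Neff=4.5775  idx=[3, 4, 6, 6, 6, 7, 7, 8, 8]
step 3: w=[0.0424, 0.0424, 0.1307, 0.1307, 0.1307, 0.1307, 0.1307, 0.1307, 0.1307]  mean=-1.7153  Neff=8.1133  idx=[0, 2, 3, 3, 4, 5, 6, 7, 8]

post_mean = -1.7153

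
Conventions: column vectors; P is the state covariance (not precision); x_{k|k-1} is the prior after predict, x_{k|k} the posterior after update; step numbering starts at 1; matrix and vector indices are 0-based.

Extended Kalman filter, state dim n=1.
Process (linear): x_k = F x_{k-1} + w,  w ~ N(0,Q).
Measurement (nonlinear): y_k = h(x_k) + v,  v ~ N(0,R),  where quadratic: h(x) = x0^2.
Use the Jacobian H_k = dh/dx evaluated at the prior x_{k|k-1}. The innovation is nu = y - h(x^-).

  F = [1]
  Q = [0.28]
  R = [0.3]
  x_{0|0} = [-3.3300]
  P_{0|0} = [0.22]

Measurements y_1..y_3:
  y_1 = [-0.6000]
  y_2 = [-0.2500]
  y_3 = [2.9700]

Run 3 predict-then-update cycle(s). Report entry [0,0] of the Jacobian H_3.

H_jac[0,0] = -1.6049

step 1: x^-=[-3.3300]  P^-=[0.5000]  H_jac=[-6.6600]  S=[22.4778]  K=[-0.1481]  nu=[-11.6889]  x^+=[-1.5983]  P^+=[0.0067]
step 2: x^-=[-1.5983]  P^-=[0.2867]  H_jac=[-3.1967]  S=[3.2294]  K=[-0.2838]  nu=[-2.8047]  x^+=[-0.8025]  P^+=[0.0266]
step 3: x^-=[-0.8025]  P^-=[0.3066]  H_jac=[-1.6049]  S=[1.0898]  K=[-0.4516]  nu=[2.3260]  x^+=[-1.8528]  P^+=[0.0844]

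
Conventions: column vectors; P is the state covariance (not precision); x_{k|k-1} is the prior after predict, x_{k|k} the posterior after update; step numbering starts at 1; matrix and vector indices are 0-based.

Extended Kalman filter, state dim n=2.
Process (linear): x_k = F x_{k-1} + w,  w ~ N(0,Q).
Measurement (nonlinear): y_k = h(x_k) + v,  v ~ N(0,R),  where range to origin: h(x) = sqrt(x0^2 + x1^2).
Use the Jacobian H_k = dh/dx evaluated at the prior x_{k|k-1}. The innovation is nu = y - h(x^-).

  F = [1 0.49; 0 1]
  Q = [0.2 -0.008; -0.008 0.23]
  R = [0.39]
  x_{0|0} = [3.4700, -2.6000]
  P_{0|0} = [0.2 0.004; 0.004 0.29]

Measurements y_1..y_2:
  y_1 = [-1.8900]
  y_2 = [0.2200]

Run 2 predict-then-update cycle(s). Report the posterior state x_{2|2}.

x_post = [0.2713, -0.4045]

step 1: x^-=[2.1960, -2.6000]  P^-=[0.4735 0.1381; 0.1381 0.5200]  H_jac=[0.6453 -0.7640]  S=[0.7545]  K=[0.2651; -0.4084]  nu=[-5.2933]  x^+=[0.7925, -0.4381]  P^+=[0.4205 0.2198; 0.2198 0.3941]
step 2: x^-=[0.5778, -0.4381]  P^-=[0.9305 0.4049; 0.4049 0.6241]  H_jac=[0.7968 -0.6042]  S=[0.8188]  K=[0.6068; -0.0665]  nu=[-0.5051]  x^+=[0.2713, -0.4045]  P^+=[0.6291 0.4380; 0.4380 0.6205]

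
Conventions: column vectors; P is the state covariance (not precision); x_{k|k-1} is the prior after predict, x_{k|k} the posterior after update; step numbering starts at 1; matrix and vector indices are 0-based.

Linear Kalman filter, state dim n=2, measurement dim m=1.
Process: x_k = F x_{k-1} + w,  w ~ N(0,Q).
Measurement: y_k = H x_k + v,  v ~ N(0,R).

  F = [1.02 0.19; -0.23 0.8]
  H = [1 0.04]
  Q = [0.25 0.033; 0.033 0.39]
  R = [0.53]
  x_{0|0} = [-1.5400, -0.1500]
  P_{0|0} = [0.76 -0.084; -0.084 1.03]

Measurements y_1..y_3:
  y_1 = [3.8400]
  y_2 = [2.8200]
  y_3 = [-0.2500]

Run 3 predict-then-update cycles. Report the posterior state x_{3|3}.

x_post = [1.0629, -1.2027]

step 1: x^-=[-1.5993, 0.2342]  P^-=[1.0453 -0.0536; -0.0536 1.1203]  S=[1.5728]  K=[0.6633; -0.0056]  nu=[5.4299]  x^+=[2.0021, 0.2038]  P^+=[0.3534 -0.0478; -0.0478 1.1203]
step 2: x^-=[2.0809, -0.2974]  P^-=[0.6396 0.0835; 0.0835 1.1432]  S=[1.1781]  K=[0.5458; 0.1097]  nu=[0.7510]  x^+=[2.4908, -0.2151]  P^+=[0.2887 0.0130; 0.0130 1.1291]
step 3: x^-=[2.4997, -0.7449]  P^-=[0.5962 0.1469; 0.1469 1.1231]  S=[1.1397]  K=[0.5282; 0.1683]  nu=[-2.7199]  x^+=[1.0629, -1.2027]  P^+=[0.2781 0.0456; 0.0456 1.0908]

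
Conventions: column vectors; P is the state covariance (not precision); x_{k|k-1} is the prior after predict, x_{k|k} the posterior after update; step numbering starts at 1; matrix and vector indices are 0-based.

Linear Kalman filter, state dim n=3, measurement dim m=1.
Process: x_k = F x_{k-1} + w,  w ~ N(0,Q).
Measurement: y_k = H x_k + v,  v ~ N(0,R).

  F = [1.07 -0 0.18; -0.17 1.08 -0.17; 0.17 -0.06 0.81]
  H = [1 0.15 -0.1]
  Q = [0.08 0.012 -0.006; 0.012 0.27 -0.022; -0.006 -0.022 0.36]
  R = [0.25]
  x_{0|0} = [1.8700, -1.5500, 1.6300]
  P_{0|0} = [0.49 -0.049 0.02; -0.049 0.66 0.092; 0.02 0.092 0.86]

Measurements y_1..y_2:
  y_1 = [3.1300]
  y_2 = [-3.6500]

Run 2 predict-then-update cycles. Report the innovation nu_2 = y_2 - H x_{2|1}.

step 1: x^-=[2.2943, -2.2690, 1.7312]  P^-=[0.6766 -0.1464 0.2286; -0.1464 1.0642 -0.1288; 0.2286 -0.1288 0.9383]  S=[0.8741]  K=[0.7227; 0.0298; 0.1321]  nu=[1.3492]  x^+=[3.2694, -2.2288, 1.9094]  P^+=[0.2200 -0.1653 0.1452; -0.1653 1.0634 -0.1322; 0.1452 -0.1322 0.9231]
step 2: x^-=[3.8419, -3.2875, 2.2362]  P^-=[0.4177 -0.3038 0.3109; -0.3038 1.6610 -0.3976; 0.3109 -0.3976 1.0320]  S=[0.5740]  K=[0.5941; -0.0259; 0.2579]  nu=[-6.7752]  x^+=[-0.1835, -3.1117, 0.4885]  P^+=[0.2151 -0.2950 0.2229; -0.2950 1.6607 -0.3938; 0.2229 -0.3938 0.9938]

innov = [-6.7752]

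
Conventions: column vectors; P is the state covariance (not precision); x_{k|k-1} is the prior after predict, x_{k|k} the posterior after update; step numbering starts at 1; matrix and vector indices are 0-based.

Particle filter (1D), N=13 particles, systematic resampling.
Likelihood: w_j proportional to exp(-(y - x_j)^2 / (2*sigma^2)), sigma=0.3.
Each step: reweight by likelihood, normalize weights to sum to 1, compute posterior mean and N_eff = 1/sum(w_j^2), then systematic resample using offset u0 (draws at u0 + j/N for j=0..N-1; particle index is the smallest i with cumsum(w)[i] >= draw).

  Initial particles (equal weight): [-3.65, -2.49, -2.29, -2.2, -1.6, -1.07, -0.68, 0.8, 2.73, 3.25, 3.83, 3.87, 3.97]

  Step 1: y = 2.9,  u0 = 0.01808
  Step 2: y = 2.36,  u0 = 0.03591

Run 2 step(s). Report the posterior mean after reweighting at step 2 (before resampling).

step 1: w=[0.0000, 0.0000, 0.0000, 0.0000, 0.0000, 0.0000, 0.0000, 0.0000, 0.6202, 0.3687, 0.0060, 0.0039, 0.0013]  mean=2.9343  Neff=1.9209  idx=[8, 8, 8, 8, 8, 8, 8, 8, 9, 9, 9, 9, 9]
step 2: w=[0.1230, 0.1230, 0.1230, 0.1230, 0.1230, 0.1230, 0.1230, 0.1230, 0.0032, 0.0032, 0.0032, 0.0032, 0.0032]  mean=2.7384  Neff=8.2611  idx=[0, 0, 1, 2, 2, 3, 4, 4, 5, 5, 6, 7, 7]

post_mean = 2.7384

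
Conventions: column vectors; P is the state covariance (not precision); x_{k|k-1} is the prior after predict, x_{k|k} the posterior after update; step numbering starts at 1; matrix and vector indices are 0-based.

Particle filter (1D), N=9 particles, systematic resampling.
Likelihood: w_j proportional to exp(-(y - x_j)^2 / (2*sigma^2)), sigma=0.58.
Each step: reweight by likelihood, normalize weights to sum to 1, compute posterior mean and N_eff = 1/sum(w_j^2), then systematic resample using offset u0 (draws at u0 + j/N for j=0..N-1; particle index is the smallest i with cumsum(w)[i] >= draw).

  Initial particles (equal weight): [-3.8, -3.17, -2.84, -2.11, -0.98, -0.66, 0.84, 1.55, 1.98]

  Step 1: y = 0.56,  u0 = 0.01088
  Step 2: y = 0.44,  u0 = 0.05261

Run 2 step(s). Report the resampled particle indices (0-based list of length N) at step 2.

step 1: w=[0.0000, 0.0000, 0.0000, 0.0000, 0.0225, 0.0834, 0.6784, 0.1776, 0.0381]  mean=0.8434  Neff=1.9971  idx=[4, 6, 6, 6, 6, 6, 6, 7, 7]
step 2: w=[0.0098, 0.1546, 0.1546, 0.1546, 0.1546, 0.1546, 0.1546, 0.0314, 0.0314]  mean=0.8668  Neff=6.8771  idx=[1, 1, 2, 3, 4, 4, 5, 6, 7]

resampled_idx = [1, 1, 2, 3, 4, 4, 5, 6, 7]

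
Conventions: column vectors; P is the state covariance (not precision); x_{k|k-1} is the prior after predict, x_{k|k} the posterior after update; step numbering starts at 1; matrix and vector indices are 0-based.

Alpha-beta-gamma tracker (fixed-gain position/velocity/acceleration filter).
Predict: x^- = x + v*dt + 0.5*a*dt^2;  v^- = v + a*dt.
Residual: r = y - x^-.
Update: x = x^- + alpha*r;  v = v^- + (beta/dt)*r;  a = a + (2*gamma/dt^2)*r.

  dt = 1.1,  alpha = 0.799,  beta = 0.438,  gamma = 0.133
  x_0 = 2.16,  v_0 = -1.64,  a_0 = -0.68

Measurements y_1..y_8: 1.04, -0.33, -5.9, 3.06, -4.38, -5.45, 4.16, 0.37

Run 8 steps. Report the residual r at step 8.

step 1: x_pred=-0.0554  r=1.0954  x^+=0.8198  v^+=-1.9518  a^+=-0.4392
step 2: x_pred=-1.5929  r=1.2629  x^+=-0.5838  v^+=-1.9321  a^+=-0.1616
step 3: x_pred=-2.8069  r=-3.0931  x^+=-5.2783  v^+=-3.3414  a^+=-0.8415
step 4: x_pred=-9.4630  r=12.5230  x^+=0.5429  v^+=0.7193  a^+=1.9114
step 5: x_pred=2.4905  r=-6.8705  x^+=-2.9990  v^+=0.0862  a^+=0.4011
step 6: x_pred=-2.6616  r=-2.7884  x^+=-4.8895  v^+=-0.5830  a^+=-0.2119
step 7: x_pred=-5.6590  r=9.8190  x^+=2.1864  v^+=3.0937  a^+=1.9466
step 8: x_pred=6.7671  r=-6.3971  x^+=1.6558  v^+=2.6877  a^+=0.5403

resid = -6.3971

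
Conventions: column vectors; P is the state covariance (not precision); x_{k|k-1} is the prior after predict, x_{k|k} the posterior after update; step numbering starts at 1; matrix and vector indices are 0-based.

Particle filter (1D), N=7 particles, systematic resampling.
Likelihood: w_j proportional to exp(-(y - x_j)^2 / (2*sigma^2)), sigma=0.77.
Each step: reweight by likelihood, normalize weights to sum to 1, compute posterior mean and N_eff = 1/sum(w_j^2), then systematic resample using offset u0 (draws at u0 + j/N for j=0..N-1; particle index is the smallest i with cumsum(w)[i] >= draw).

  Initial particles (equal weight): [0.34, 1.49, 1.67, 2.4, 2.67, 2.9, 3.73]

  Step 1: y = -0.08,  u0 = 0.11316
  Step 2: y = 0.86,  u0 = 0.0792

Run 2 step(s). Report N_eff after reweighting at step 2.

step 1: w=[0.8052, 0.1169, 0.0706, 0.0052, 0.0016, 0.0005, 0.0000]  mean=0.5841  Neff=1.4993  idx=[0, 0, 0, 0, 0, 1, 2]
step 2: w=[0.1510, 0.1510, 0.1510, 0.1510, 0.1510, 0.1357, 0.1091]  mean=0.6412  Neff=6.9261  idx=[0, 1, 2, 3, 4, 5, 6]

N_eff = 6.9261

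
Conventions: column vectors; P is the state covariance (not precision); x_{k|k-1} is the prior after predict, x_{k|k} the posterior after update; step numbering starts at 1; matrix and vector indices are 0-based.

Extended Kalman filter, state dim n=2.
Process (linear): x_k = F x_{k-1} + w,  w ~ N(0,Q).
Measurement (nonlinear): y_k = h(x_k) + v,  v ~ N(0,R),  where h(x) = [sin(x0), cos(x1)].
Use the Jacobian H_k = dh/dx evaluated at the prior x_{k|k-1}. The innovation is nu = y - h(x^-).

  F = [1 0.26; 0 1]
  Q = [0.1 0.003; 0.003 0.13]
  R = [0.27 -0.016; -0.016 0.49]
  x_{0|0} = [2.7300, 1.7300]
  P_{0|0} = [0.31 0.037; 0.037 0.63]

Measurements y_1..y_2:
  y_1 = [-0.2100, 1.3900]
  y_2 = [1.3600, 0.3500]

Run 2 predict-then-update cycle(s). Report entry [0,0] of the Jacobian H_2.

H_jac[0,0] = -0.9681

step 1: x^-=[3.1798, 1.7300]  P^-=[0.4718 0.2038; 0.2038 0.7600]  H_jac=[-0.9993 0.0000; 0.0000 -0.9874]  S=[0.7411 0.1851; 0.1851 1.2309]  K=[-0.6186 -0.0705; -0.1273 -0.5905]  nu=[-0.1718, 1.5485]  x^+=[3.1769, 0.8375]  P^+=[0.1660 0.0249; 0.0249 0.2910]
step 2: x^-=[3.3947, 0.8375]  P^-=[0.2986 0.1036; 0.1036 0.4210]  H_jac=[-0.9681 0.0000; 0.0000 -0.7430]  S=[0.5499 0.0585; 0.0585 0.7224]  K=[-0.5189 -0.0645; -0.1375 -0.4218]  nu=[1.6104, -0.3193]  x^+=[2.5796, 0.7508]  P^+=[0.1436 0.0314; 0.0314 0.2752]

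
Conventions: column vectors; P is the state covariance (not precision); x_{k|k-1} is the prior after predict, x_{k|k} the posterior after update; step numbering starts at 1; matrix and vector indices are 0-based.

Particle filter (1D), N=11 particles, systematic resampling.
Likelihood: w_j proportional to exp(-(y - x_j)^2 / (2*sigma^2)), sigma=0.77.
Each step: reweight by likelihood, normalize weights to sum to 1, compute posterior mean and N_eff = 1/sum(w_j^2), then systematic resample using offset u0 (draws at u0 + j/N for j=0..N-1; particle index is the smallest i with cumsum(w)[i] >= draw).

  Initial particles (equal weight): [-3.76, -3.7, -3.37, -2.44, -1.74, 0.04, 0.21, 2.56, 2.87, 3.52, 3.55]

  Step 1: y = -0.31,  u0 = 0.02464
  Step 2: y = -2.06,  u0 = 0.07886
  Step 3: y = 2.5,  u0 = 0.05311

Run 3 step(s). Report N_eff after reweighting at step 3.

step 1: w=[0.0000, 0.0000, 0.0002, 0.0115, 0.0938, 0.4747, 0.4191, 0.0005, 0.0001, 0.0000, 0.0000]  mean=-0.0835  Neff=2.4394  idx=[4, 5, 5, 5, 5, 5, 5, 6, 6, 6, 6]
step 2: w=[0.8229, 0.0218, 0.0218, 0.0218, 0.0218, 0.0218, 0.0218, 0.0116, 0.0116, 0.0116, 0.0116]  mean=-1.4169  Neff=1.4694  idx=[0, 0, 0, 0, 0, 0, 0, 0, 0, 4, 9]
step 3: w=[0.0000, 0.0000, 0.0000, 0.0000, 0.0000, 0.0000, 0.0000, 0.0000, 0.0000, 0.3360, 0.6639]  mean=0.1526  Neff=1.8063  idx=[9, 9, 9, 9, 10, 10, 10, 10, 10, 10, 10]

N_eff = 1.8063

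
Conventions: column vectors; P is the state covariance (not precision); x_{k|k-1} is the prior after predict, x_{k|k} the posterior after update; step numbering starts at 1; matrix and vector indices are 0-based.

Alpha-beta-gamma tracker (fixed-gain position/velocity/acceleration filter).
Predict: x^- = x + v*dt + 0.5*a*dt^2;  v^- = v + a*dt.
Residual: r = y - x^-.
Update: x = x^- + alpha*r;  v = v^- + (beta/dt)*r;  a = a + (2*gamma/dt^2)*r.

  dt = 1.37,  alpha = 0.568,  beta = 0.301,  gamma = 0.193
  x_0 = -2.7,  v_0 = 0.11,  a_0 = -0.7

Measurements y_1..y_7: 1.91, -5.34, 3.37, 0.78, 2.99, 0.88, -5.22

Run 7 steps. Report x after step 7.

x_post = -0.5821

step 1: x_pred=-3.2062  r=5.1162  x^+=-0.3002  v^+=0.2751  a^+=0.3522
step 2: x_pred=0.4072  r=-5.7472  x^+=-2.8572  v^+=-0.5051  a^+=-0.8298
step 3: x_pred=-4.3279  r=7.6979  x^+=0.0445  v^+=0.0494  a^+=0.7534
step 4: x_pred=0.8192  r=-0.0392  x^+=0.7969  v^+=1.0729  a^+=0.7453
step 5: x_pred=2.9663  r=0.0237  x^+=2.9798  v^+=2.0992  a^+=0.7502
step 6: x_pred=6.5597  r=-5.6797  x^+=3.3336  v^+=1.8791  a^+=-0.4179
step 7: x_pred=5.5159  r=-10.7359  x^+=-0.5821  v^+=-1.0521  a^+=-2.6258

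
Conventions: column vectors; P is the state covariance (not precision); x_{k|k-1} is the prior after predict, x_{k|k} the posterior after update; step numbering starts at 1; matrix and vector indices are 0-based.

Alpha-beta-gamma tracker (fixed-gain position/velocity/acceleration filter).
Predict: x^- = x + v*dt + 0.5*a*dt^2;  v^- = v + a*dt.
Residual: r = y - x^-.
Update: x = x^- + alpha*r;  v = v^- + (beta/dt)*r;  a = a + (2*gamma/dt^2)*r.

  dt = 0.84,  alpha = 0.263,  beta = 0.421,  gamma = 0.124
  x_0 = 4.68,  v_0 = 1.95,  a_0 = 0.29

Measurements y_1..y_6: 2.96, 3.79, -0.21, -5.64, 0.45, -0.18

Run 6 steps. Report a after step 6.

a_post = 4.8195

step 1: x_pred=6.4203  r=-3.4603  x^+=5.5102  v^+=0.4593  a^+=-0.9262
step 2: x_pred=5.5693  r=-1.7793  x^+=5.1014  v^+=-1.2105  a^+=-1.5516
step 3: x_pred=3.5372  r=-3.7472  x^+=2.5517  v^+=-4.3918  a^+=-2.8686
step 4: x_pred=-2.1495  r=-3.4905  x^+=-3.0675  v^+=-8.5509  a^+=-4.0954
step 5: x_pred=-11.6951  r=12.1451  x^+=-8.5010  v^+=-5.9040  a^+=0.1733
step 6: x_pred=-13.3992  r=13.2192  x^+=-9.9225  v^+=0.8669  a^+=4.8195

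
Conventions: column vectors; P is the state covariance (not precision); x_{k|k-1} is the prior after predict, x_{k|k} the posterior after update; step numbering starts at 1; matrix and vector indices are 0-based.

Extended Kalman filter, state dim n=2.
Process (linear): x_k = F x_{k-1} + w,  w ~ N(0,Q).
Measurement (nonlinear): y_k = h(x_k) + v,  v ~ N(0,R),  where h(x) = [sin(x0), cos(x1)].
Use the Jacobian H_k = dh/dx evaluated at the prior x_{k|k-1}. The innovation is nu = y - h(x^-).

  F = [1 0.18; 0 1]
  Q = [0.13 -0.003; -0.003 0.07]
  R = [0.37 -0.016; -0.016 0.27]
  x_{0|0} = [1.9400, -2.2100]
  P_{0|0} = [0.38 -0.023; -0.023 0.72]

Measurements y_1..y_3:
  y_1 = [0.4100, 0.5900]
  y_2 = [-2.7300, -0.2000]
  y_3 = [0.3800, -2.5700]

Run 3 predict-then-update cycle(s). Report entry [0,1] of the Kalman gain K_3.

K[0,1] = 0.0605

step 1: x^-=[1.5422, -2.2100]  P^-=[0.5250 0.1036; 0.1036 0.7900]  H_jac=[0.0286 0.0000; 0.0000 0.8026]  S=[0.3704 -0.0136; -0.0136 0.7789]  K=[0.0445 0.1075; 0.0380 0.8147]  nu=[-0.5896, 1.1866]  x^+=[1.6436, -1.2657]  P^+=[0.5154 0.0353; 0.0353 0.2733]
step 2: x^-=[1.4157, -1.2657]  P^-=[0.6670 0.0815; 0.0815 0.3433]  H_jac=[0.1544 0.0000; 0.0000 0.9538]  S=[0.3859 -0.0040; -0.0040 0.5823]  K=[0.2683 0.1353; 0.0384 0.5626]  nu=[-3.7180, -0.5004]  x^+=[0.3504, -1.6901]  P^+=[0.6288 0.0338; 0.0338 0.1586]
step 3: x^-=[0.0462, -1.6901]  P^-=[0.7762 0.0594; 0.0594 0.2286]  H_jac=[0.9989 0.0000; 0.0000 0.9929]  S=[1.1445 0.0429; 0.0429 0.4954]  K=[0.6752 0.0605; 0.0348 0.4552]  nu=[0.3338, -2.4510]  x^+=[0.1232, -2.7942]  P^+=[0.2491 0.0056; 0.0056 0.1232]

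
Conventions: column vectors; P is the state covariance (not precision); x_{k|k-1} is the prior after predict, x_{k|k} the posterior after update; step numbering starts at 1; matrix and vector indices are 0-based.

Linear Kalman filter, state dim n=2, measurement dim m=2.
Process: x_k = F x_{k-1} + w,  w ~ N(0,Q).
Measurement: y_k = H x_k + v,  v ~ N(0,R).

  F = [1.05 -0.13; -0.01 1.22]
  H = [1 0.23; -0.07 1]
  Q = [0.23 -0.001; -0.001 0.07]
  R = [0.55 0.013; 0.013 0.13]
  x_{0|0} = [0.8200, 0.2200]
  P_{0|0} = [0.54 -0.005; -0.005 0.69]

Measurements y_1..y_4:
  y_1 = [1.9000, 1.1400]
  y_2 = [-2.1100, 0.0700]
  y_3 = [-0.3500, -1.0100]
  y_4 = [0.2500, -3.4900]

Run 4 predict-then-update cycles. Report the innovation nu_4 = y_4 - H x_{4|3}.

innov = [0.5743, -3.0417]

step 1: x^-=[0.8324, 0.2602]  P^-=[0.8384 -0.1225; -0.1225 1.0972]  S=[1.3901 0.0861; 0.0861 1.2484]  K=[0.5944 -0.1861; 0.0387 0.8830]  nu=[1.0078, 0.9381]  x^+=[1.2568, 1.1275]  P^+=[0.3231 0.0061; 0.0061 0.1157]
step 2: x^-=[1.1730, 1.3630]  P^-=[0.5865 -0.0149; -0.0149 0.2421]  S=[1.1424 0.0130; 0.0130 0.3771]  K=[0.5122 -0.1660; 0.0284 0.6439]  nu=[-3.5965, -1.2109]  x^+=[-0.4683, 0.4812]  P^+=[0.2785 0.0046; 0.0046 0.0844]
step 3: x^-=[-0.5543, 0.5917]  P^-=[0.5372 -0.0114; -0.0114 0.1955]  S=[1.0923 0.0091; 0.0091 0.3298]  K=[0.4908 -0.1623; 0.0257 0.5947]  nu=[0.0682, -1.6405]  x^+=[-0.2546, -0.3821]  P^+=[0.2669 0.0040; 0.0040 0.0779]
step 4: x^-=[-0.2176, -0.4636]  P^-=[0.5245 -0.0111; -0.0111 0.1859]  S=[1.0792 0.0081; 0.0081 0.3200]  K=[0.4849 -0.1617; 0.0250 0.5827]  nu=[0.5743, -3.0417]  x^+=[0.5525, -2.2216]  P^+=[0.2637 0.0037; 0.0037 0.0763]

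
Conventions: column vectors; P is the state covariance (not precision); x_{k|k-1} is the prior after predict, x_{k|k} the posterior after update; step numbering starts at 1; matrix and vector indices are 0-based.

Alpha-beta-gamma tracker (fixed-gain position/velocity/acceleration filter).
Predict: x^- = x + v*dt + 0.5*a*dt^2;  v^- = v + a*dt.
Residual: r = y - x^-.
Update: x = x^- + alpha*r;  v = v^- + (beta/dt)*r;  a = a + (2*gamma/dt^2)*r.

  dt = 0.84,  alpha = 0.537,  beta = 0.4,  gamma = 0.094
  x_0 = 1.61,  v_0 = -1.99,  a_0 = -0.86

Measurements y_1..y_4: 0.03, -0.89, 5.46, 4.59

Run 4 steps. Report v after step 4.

step 1: x_pred=-0.3650  r=0.3950  x^+=-0.1529  v^+=-2.5243  a^+=-0.7548
step 2: x_pred=-2.5396  r=1.6496  x^+=-1.6538  v^+=-2.3728  a^+=-0.3152
step 3: x_pred=-3.7581  r=9.2181  x^+=1.1920  v^+=1.7520  a^+=2.1408
step 4: x_pred=3.4190  r=1.1710  x^+=4.0478  v^+=4.1079  a^+=2.4528

v_post = 4.1079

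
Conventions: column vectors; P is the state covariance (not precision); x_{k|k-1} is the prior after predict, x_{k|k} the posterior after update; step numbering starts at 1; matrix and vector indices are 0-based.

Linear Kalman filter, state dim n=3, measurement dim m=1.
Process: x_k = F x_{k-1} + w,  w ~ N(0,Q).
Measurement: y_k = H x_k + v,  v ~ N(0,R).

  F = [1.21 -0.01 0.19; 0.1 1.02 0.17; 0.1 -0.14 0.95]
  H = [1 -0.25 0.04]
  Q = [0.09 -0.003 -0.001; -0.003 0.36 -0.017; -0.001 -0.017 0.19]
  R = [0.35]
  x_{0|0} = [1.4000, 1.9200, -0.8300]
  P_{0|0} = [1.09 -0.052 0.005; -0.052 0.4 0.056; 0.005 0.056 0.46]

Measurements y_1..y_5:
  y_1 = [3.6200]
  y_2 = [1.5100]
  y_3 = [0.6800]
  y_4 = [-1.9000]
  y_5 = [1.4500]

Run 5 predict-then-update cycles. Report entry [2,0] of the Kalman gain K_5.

K[2,0] = 0.3199

step 1: x^-=[1.5171, 1.9573, -0.9173]  P^-=[1.7059 0.0874 0.2272; 0.0874 0.8093 0.0600; 0.2272 0.0600 0.6114]  S=[2.0807]  K=[0.8137; -0.0541; 0.1137]  nu=[2.6289]  x^+=[3.6563, 1.8151, -0.6183]  P^+=[0.3282 0.1790 0.0346; 0.1790 0.8033 0.0728; 0.0346 0.0728 0.5845]
step 2: x^-=[4.2885, 2.1120, -0.4759]  P^-=[0.6030 0.2899 0.1527; 0.2899 1.2788 0.0544; 0.1527 0.0544 0.7187]  S=[0.9002]  K=[0.5961; -0.0307; 0.1864]  nu=[-2.2315]  x^+=[2.9584, 2.1805, -0.8919]  P^+=[0.2831 0.3064 0.0526; 0.3064 1.2780 0.0595; 0.0526 0.0595 0.6875]
step 3: x^-=[3.3884, 2.3684, -0.8567]  P^-=[0.5460 0.4415 0.1663; 0.4415 1.7972 0.0035; 0.1663 0.0035 0.8239]  S=[0.8021]  K=[0.5514; -0.0096; 0.2473]  nu=[-2.0820]  x^+=[2.2404, 2.3883, -1.3716]  P^+=[0.3021 0.4457 0.0569; 0.4457 1.7971 0.0054; 0.0569 0.0054 0.7748]
step 4: x^-=[2.4264, 2.4269, -1.4133]  P^-=[0.5759 0.6037 0.1683; 0.6037 2.3499 -0.0948; 0.1683 -0.0948 0.9244]  S=[0.7877]  K=[0.5480; 0.0158; 0.2907]  nu=[-3.6631]  x^+=[0.4190, 2.3689, -2.4780]  P^+=[0.3393 0.5969 0.0428; 0.5969 2.3497 -0.0984; 0.0428 -0.0984 0.8579]
step 5: x^-=[0.0125, 2.0369, -2.6439]  P^-=[0.6236 0.7686 0.1501; 0.7686 2.9219 -0.2463; 0.1501 -0.2463 1.0313]  S=[0.7905]  K=[0.5534; 0.0358; 0.3199]  nu=[2.0525]  x^+=[1.1483, 2.1104, -1.9873]  P^+=[0.3815 0.7530 0.0101; 0.7530 2.9209 -0.2553; 0.0101 -0.2553 0.9504]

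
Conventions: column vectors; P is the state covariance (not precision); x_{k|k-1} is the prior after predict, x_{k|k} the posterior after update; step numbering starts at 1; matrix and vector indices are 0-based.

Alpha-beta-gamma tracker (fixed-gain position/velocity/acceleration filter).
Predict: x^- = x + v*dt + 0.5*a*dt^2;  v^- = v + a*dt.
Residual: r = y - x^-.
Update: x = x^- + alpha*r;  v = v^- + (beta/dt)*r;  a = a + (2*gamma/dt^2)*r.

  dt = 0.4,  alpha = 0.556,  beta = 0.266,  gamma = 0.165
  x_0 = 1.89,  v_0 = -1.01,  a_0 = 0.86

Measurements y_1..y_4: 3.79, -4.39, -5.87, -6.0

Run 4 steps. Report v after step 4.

v_post = -13.5945

step 1: x_pred=1.5548  r=2.2352  x^+=2.7976  v^+=0.8204  a^+=5.4701
step 2: x_pred=3.5633  r=-7.9533  x^+=-0.8587  v^+=-2.2805  a^+=-10.9337
step 3: x_pred=-2.6456  r=-3.2244  x^+=-4.4384  v^+=-8.7982  a^+=-17.5840
step 4: x_pred=-9.3644  r=3.3644  x^+=-7.4938  v^+=-13.5945  a^+=-10.6449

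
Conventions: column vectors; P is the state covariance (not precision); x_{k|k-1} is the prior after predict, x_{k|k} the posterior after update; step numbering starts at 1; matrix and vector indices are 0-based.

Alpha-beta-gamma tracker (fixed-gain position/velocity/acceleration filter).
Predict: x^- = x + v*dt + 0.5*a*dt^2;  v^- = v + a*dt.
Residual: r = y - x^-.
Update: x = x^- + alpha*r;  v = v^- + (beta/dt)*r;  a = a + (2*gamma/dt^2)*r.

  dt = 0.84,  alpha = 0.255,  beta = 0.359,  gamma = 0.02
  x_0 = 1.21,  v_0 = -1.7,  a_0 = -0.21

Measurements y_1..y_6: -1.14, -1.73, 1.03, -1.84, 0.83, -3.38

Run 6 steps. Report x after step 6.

step 1: x_pred=-0.2921  r=-0.8479  x^+=-0.5083  v^+=-2.2388  a^+=-0.2581
step 2: x_pred=-2.4799  r=0.7499  x^+=-2.2887  v^+=-2.1351  a^+=-0.2156
step 3: x_pred=-4.1582  r=5.1882  x^+=-2.8352  v^+=-0.0988  a^+=0.0786
step 4: x_pred=-2.8905  r=1.0505  x^+=-2.6226  v^+=0.4162  a^+=0.1381
step 5: x_pred=-2.2243  r=3.0543  x^+=-1.4455  v^+=1.8375  a^+=0.3113
step 6: x_pred=0.2079  r=-3.5879  x^+=-0.7070  v^+=0.5656  a^+=0.1079

x_post = -0.7070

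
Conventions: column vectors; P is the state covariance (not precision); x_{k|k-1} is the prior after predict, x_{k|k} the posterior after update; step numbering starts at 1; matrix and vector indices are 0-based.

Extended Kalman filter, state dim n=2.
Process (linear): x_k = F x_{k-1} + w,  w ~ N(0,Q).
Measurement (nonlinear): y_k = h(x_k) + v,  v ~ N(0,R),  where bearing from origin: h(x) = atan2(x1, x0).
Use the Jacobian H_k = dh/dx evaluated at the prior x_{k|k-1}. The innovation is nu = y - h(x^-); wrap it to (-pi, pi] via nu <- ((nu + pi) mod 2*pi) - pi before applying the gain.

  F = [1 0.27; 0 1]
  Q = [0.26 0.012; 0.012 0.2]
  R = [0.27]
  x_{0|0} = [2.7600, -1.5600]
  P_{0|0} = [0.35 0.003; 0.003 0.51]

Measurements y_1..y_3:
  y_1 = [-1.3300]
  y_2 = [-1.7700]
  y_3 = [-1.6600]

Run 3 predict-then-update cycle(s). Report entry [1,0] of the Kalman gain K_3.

step 1: x^-=[2.3388, -1.5600]  P^-=[0.6488 0.1527; 0.1527 0.7100]  H_jac=[0.1974 0.2959]  S=[0.3753]  K=[0.4616; 0.6402]  nu=[-0.7418]  x^+=[1.9964, -2.0348]  P^+=[0.5688 0.0418; 0.0418 0.5562]
step 2: x^-=[1.4470, -2.0348]  P^-=[0.8919 0.2040; 0.2040 0.7562]  H_jac=[0.3264 0.2321]  S=[0.4367]  K=[0.7751; 0.5544]  nu=[-0.8173]  x^+=[0.8134, -2.4880]  P^+=[0.6296 0.0163; 0.0163 0.6220]
step 3: x^-=[0.1417, -2.4880]  P^-=[0.9437 0.1963; 0.1963 0.8220]  H_jac=[0.4006 0.0228]  S=[0.4255]  K=[0.8991; 0.2289]  nu=[-0.1461]  x^+=[0.0103, -2.5214]  P^+=[0.5998 0.1087; 0.1087 0.7997]

K[1,0] = 0.2289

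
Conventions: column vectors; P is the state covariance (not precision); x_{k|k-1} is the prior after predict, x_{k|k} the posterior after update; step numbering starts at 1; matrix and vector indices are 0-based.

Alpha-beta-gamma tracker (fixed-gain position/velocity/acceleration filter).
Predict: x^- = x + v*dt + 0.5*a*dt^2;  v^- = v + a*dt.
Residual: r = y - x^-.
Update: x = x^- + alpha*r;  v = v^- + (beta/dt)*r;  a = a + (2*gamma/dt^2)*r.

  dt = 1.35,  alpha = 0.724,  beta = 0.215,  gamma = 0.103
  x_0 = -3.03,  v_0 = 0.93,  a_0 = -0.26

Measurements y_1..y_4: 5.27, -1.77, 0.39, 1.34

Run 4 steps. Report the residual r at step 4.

step 1: x_pred=-2.0114  r=7.2814  x^+=3.2603  v^+=1.7386  a^+=0.5630
step 2: x_pred=6.1205  r=-7.8905  x^+=0.4078  v^+=1.2421  a^+=-0.3288
step 3: x_pred=1.7849  r=-1.3949  x^+=0.7750  v^+=0.5760  a^+=-0.4865
step 4: x_pred=1.1092  r=0.2308  x^+=1.2763  v^+=-0.0441  a^+=-0.4604

resid = 0.2308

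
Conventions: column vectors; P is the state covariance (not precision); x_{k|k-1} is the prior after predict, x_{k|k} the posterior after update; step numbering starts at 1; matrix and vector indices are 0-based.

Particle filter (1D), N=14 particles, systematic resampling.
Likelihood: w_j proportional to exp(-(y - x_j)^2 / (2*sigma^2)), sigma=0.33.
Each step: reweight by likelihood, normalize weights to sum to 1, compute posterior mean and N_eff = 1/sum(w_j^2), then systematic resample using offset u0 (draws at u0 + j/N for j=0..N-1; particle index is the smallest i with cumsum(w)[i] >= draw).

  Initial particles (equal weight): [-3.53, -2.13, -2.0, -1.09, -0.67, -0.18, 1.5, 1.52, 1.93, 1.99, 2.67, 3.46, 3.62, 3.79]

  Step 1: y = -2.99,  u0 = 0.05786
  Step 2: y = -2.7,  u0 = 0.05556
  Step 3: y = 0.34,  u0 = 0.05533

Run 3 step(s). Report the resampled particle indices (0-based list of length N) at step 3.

step 1: w=[0.8545, 0.1092, 0.0362, 0.0000, 0.0000, 0.0000, 0.0000, 0.0000, 0.0000, 0.0000, 0.0000, 0.0000, 0.0000, 0.0000]  mean=-3.3216  Neff=1.3450  idx=[0, 0, 0, 0, 0, 0, 0, 0, 0, 0, 0, 0, 1, 2]
step 2: w=[0.0505, 0.0505, 0.0505, 0.0505, 0.0505, 0.0505, 0.0505, 0.0505, 0.0505, 0.0505, 0.0505, 0.0505, 0.2685, 0.1258]  mean=-2.9617  Neff=8.4401  idx=[1, 2, 3, 5, 6, 8, 9, 11, 12, 12, 12, 12, 13, 13]
step 3: w=[0.0000, 0.0000, 0.0000, 0.0000, 0.0000, 0.0000, 0.0000, 0.0000, 0.0254, 0.0254, 0.0254, 0.0254, 0.4491, 0.4491]  mean=-2.0132  Neff=2.4630  idx=[10, 12, 12, 12, 12, 12, 12, 13, 13, 13, 13, 13, 13, 13]

resampled_idx = [10, 12, 12, 12, 12, 12, 12, 13, 13, 13, 13, 13, 13, 13]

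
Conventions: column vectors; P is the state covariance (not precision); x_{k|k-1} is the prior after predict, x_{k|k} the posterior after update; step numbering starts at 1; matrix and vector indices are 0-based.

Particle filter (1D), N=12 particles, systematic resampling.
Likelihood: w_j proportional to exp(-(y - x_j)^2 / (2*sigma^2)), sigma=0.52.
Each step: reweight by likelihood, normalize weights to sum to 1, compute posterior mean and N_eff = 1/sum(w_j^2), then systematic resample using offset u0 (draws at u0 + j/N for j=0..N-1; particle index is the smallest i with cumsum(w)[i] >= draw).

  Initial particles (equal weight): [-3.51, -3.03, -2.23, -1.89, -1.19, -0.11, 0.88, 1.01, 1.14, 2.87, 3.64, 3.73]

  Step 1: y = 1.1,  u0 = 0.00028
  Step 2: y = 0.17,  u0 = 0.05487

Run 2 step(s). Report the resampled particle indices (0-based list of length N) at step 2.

resampled_idx = [0, 0, 0, 1, 2, 3, 4, 5, 6, 7, 9, 11]

step 1: w=[0.0000, 0.0000, 0.0000, 0.0000, 0.0000, 0.0225, 0.3082, 0.3321, 0.3361, 0.0010, 0.0000, 0.0000]  mean=0.9903  Neff=3.1369  idx=[5, 6, 6, 6, 7, 7, 7, 7, 8, 8, 8, 8]
step 2: w=[0.2257, 0.1027, 0.1027, 0.1027, 0.0708, 0.0708, 0.0708, 0.0708, 0.0458, 0.0458, 0.0458, 0.0458]  mean=0.7410  Neff=9.0102  idx=[0, 0, 0, 1, 2, 3, 4, 5, 6, 7, 9, 11]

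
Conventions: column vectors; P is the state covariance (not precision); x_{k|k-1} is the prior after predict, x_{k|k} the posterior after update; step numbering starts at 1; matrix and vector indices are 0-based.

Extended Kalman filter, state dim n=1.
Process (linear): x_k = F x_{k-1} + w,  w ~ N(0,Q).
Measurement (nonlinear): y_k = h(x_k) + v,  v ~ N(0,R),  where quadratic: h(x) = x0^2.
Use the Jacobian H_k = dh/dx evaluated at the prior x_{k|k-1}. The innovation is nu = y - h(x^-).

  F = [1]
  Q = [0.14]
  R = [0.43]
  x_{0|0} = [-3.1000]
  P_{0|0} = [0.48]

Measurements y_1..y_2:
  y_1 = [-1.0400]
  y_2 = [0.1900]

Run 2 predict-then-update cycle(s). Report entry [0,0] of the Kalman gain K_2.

step 1: x^-=[-3.1000]  P^-=[0.6200]  H_jac=[-6.2000]  S=[24.2628]  K=[-0.1584]  nu=[-10.6500]  x^+=[-1.4127]  P^+=[0.0110]
step 2: x^-=[-1.4127]  P^-=[0.1510]  H_jac=[-2.8254]  S=[1.6353]  K=[-0.2609]  nu=[-1.8057]  x^+=[-0.9416]  P^+=[0.0397]

K[0,0] = -0.2609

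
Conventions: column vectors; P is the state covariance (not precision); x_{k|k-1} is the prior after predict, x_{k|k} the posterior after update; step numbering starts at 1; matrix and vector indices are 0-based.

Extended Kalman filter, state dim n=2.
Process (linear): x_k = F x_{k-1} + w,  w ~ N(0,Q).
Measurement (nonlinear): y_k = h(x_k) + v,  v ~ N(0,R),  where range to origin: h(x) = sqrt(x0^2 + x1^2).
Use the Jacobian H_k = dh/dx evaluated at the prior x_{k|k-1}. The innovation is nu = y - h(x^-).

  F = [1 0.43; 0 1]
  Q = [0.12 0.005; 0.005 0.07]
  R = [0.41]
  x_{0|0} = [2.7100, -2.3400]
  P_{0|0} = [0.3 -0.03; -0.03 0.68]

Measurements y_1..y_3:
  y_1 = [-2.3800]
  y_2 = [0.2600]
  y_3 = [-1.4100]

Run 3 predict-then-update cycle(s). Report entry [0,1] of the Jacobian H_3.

step 1: x^-=[1.7038, -2.3400]  P^-=[0.5199 0.2674; 0.2674 0.7500]  H_jac=[0.5886 -0.8084]  S=[0.8258]  K=[0.1088; -0.5436]  nu=[-5.2746]  x^+=[1.1298, 0.5273]  P^+=[0.5102 0.3163; 0.3163 0.5060]
step 2: x^-=[1.3565, 0.5273]  P^-=[0.9957 0.5388; 0.5388 0.5760]  H_jac=[0.9321 0.3623]  S=[1.7145]  K=[0.6552; 0.4146]  nu=[-1.1954]  x^+=[0.5733, 0.0316]  P^+=[0.2598 0.0731; 0.0731 0.2812]
step 3: x^-=[0.5870, 0.0316]  P^-=[0.4946 0.1990; 0.1990 0.3512]  H_jac=[0.9986 0.0538]  S=[0.9256]  K=[0.5452; 0.2351]  nu=[-1.9978]  x^+=[-0.5022, -0.4381]  P^+=[0.2195 0.0804; 0.0804 0.3000]

H_jac[0,1] = 0.0538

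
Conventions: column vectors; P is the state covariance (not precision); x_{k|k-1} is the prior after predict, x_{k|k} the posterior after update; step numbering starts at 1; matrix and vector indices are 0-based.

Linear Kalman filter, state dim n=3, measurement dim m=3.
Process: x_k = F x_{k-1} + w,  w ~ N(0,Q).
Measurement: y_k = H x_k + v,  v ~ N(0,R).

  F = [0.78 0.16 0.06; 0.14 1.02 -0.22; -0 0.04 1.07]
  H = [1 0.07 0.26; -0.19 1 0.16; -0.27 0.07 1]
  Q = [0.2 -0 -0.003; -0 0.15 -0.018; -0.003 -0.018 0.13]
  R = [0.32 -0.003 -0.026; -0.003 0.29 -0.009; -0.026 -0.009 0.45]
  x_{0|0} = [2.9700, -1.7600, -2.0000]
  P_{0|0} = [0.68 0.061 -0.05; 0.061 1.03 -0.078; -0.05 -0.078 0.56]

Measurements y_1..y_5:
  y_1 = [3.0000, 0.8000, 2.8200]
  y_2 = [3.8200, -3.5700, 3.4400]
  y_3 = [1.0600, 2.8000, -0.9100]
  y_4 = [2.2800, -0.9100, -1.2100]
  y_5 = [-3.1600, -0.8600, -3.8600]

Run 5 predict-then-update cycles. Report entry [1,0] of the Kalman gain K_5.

K[1,0] = 0.0811

step 1: x^-=[1.9150, -0.9394, -2.2104]  P^-=[0.6511 0.2910 -0.0138; 0.2910 1.3176 -0.1994; -0.0138 -0.1994 0.7661]  S=[1.0557 0.2289 -0.0117; 0.2289 1.4771 -0.0416; -0.0117 -0.0416 1.2386]  K=[0.6289 0.0106 -0.1303; 0.1373 0.8082 -0.1215; 0.1824 -0.0613 0.6100]  nu=[1.7255, 2.4569, 5.6132]  x^+=[2.2946, 0.6013, 1.3776]  P^+=[0.2072 0.0453 -0.0223; 0.0453 0.2551 -0.0711; -0.0223 -0.0711 0.2692]
step 2: x^-=[1.9687, 0.6316, 1.4980]  P^-=[0.3414 0.0996 -0.0136; 0.0996 0.4787 -0.1511; -0.0136 -0.1511 0.4326]  S=[0.6944 0.0394 -0.0243; 0.0394 0.7068 -0.0666; -0.0243 -0.0666 0.8923]  K=[0.4927 0.0094 -0.0967; 0.0970 0.6002 -0.1145; 0.1480 -0.0756 0.4755]  nu=[1.4176, -4.0672, 2.4293]  x^+=[2.3940, -1.9500, 3.1705]  P^+=[0.1617 0.0353 -0.0152; 0.0353 0.1916 -0.0633; -0.0152 -0.0633 0.2111]
step 3: x^-=[1.7455, -2.3514, 3.3145]  P^-=[0.3102 0.0758 -0.0108; 0.0758 0.4022 -0.1305; -0.0108 -0.1305 0.3666]  S=[0.6572 0.0197 -0.0302; 0.0197 0.6428 -0.0572; -0.0302 -0.0572 0.8259]  K=[0.4716 0.0011 -0.0908; 0.0849 0.5586 -0.1069; 0.1369 -0.0740 0.4362]  nu=[-1.3827, 4.9527, -3.5886]  x^+=[1.4245, 0.6816, 1.1934]  P^+=[0.1546 0.0313 -0.0136; 0.0313 0.1781 -0.0594; -0.0136 -0.0594 0.1939]
step 4: x^-=[1.2918, 0.6321, 1.3042]  P^-=[0.3047 0.0696 -0.0101; 0.0696 0.3842 -0.1225; -0.0101 -0.1225 0.3472]  S=[0.6501 0.0148 -0.0327; 0.0148 0.6290 -0.0522; -0.0327 -0.0522 0.8069]  K=[0.4677 -0.0023 -0.0896; 0.0818 0.5481 -0.1030; 0.1331 -0.0714 0.4238]  nu=[0.6049, -1.5053, -2.2097]  x^+=[1.7761, 0.0842, 0.5558]  P^+=[0.1533 0.0300 -0.0131; 0.0300 0.1745 -0.0576; -0.0131 -0.0576 0.1884]
step 5: x^-=[1.4322, 0.2123, 0.5981]  P^-=[0.3036 0.0679 -0.0098; 0.0679 0.3789 -0.1193; -0.0098 -0.1193 0.3410]  S=[0.6485 0.0136 -0.0336; 0.0136 0.6252 -0.0500; -0.0336 -0.0500 0.8010]  K=[0.4669 -0.0034 -0.0893; 0.0811 0.5450 -0.1014; 0.1319 -0.0699 0.4198]  nu=[-4.7626, -0.8958, -4.0862]  x^+=[-0.4237, -0.2480, -1.6829]  P^+=[0.1531 0.0296 -0.0130; 0.0296 0.1734 -0.0568; -0.0130 -0.0568 0.1866]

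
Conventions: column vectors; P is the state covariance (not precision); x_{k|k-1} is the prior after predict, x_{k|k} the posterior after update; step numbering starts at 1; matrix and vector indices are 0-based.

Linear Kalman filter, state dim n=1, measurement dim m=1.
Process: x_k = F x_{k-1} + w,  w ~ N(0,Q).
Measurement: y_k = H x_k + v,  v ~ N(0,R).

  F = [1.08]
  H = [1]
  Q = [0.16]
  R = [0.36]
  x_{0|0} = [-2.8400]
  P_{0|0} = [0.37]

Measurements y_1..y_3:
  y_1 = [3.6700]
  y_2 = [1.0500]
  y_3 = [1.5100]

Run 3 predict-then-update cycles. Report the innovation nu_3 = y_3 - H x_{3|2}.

step 1: x^-=[-3.0672]  P^-=[0.5916]  S=[0.9516]  K=[0.6217]  nu=[6.7372]  x^+=[1.1212]  P^+=[0.2238]
step 2: x^-=[1.2109]  P^-=[0.4210]  S=[0.7810]  K=[0.5391]  nu=[-0.1609]  x^+=[1.1241]  P^+=[0.1941]
step 3: x^-=[1.2141]  P^-=[0.3864]  S=[0.7464]  K=[0.5177]  nu=[0.2959]  x^+=[1.3673]  P^+=[0.1864]

innov = [0.2959]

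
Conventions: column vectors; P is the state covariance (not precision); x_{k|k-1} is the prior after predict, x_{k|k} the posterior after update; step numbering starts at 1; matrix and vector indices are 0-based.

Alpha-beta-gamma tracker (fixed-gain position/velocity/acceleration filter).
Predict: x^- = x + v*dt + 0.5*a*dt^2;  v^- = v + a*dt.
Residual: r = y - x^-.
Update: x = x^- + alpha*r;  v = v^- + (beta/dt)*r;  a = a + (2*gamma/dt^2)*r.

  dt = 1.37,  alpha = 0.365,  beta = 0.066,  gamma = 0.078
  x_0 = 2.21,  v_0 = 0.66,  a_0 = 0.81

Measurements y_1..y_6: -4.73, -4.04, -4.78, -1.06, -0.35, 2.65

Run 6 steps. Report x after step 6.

step 1: x_pred=3.8743  r=-8.6043  x^+=0.7338  v^+=1.3552  a^+=0.0948
step 2: x_pred=2.6794  r=-6.7194  x^+=0.2268  v^+=1.1614  a^+=-0.4636
step 3: x_pred=1.3828  r=-6.1628  x^+=-0.8666  v^+=0.2293  a^+=-0.9759
step 4: x_pred=-1.4682  r=0.4082  x^+=-1.3192  v^+=-1.0879  a^+=-0.9419
step 5: x_pred=-3.6937  r=3.3437  x^+=-2.4732  v^+=-2.2173  a^+=-0.6640
step 6: x_pred=-6.1341  r=8.7841  x^+=-2.9279  v^+=-2.7039  a^+=0.0661

x_post = -2.9279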